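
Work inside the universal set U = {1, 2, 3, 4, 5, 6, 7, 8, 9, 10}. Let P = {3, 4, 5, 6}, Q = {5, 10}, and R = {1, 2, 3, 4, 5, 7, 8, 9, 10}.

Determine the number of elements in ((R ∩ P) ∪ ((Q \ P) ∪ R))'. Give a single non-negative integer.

1

R ∩ P = {3, 4, 5}
Q \ P = {10}
(Q \ P) ∪ R = {1, 2, 3, 4, 5, 7, 8, 9, 10}
(R ∩ P) ∪ ((Q \ P) ∪ R) = {1, 2, 3, 4, 5, 7, 8, 9, 10}
((R ∩ P) ∪ ((Q \ P) ∪ R))' = {6}
|((R ∩ P) ∪ ((Q \ P) ∪ R))'| = 1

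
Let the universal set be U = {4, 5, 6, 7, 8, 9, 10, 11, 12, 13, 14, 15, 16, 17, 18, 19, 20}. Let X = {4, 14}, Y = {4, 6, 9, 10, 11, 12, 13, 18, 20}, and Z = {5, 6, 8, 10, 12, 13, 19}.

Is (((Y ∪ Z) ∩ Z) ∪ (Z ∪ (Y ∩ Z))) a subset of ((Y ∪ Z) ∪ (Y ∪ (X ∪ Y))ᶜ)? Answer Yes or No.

Yes

Y ∪ Z = {4, 5, 6, 8, 9, 10, 11, 12, 13, 18, 19, 20}
(Y ∪ Z) ∩ Z = {5, 6, 8, 10, 12, 13, 19}
Y ∩ Z = {6, 10, 12, 13}
Z ∪ (Y ∩ Z) = {5, 6, 8, 10, 12, 13, 19}
((Y ∪ Z) ∩ Z) ∪ (Z ∪ (Y ∩ Z)) = {5, 6, 8, 10, 12, 13, 19}
X ∪ Y = {4, 6, 9, 10, 11, 12, 13, 14, 18, 20}
Y ∪ (X ∪ Y) = {4, 6, 9, 10, 11, 12, 13, 14, 18, 20}
(Y ∪ (X ∪ Y))ᶜ = {5, 7, 8, 15, 16, 17, 19}
(Y ∪ Z) ∪ (Y ∪ (X ∪ Y))ᶜ = {4, 5, 6, 7, 8, 9, 10, 11, 12, 13, 15, 16, 17, 18, 19, 20}
Every element of {5, 6, 8, 10, 12, 13, 19} is in {4, 5, 6, 7, 8, 9, 10, 11, 12, 13, 15, 16, 17, 18, 19, 20}, so ((Y ∪ Z) ∩ Z) ∪ (Z ∪ (Y ∩ Z)) ⊆ (Y ∪ Z) ∪ (Y ∪ (X ∪ Y))ᶜ.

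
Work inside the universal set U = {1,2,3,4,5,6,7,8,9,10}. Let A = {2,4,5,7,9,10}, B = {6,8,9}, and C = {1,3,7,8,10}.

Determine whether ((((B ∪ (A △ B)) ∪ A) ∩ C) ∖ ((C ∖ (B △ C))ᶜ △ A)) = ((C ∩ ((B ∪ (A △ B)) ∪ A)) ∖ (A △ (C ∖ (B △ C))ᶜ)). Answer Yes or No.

A △ B = {2,4,5,6,7,8,10}
B ∪ (A △ B) = {2,4,5,6,7,8,9,10}
(B ∪ (A △ B)) ∪ A = {2,4,5,6,7,8,9,10}
((B ∪ (A △ B)) ∪ A) ∩ C = {7,8,10}
B △ C = {1,3,6,7,9,10}
C ∖ (B △ C) = {8}
(C ∖ (B △ C))ᶜ = {1,2,3,4,5,6,7,9,10}
(C ∖ (B △ C))ᶜ △ A = {1,3,6}
(((B ∪ (A △ B)) ∪ A) ∩ C) ∖ ((C ∖ (B △ C))ᶜ △ A) = {7,8,10}
C ∩ ((B ∪ (A △ B)) ∪ A) = {7,8,10}
A △ (C ∖ (B △ C))ᶜ = {1,3,6}
(C ∩ ((B ∪ (A △ B)) ∪ A)) ∖ (A △ (C ∖ (B △ C))ᶜ) = {7,8,10}
Both equal {7,8,10}, so (((B ∪ (A △ B)) ∪ A) ∩ C) ∖ ((C ∖ (B △ C))ᶜ △ A) = (C ∩ ((B ∪ (A △ B)) ∪ A)) ∖ (A △ (C ∖ (B △ C))ᶜ).

Yes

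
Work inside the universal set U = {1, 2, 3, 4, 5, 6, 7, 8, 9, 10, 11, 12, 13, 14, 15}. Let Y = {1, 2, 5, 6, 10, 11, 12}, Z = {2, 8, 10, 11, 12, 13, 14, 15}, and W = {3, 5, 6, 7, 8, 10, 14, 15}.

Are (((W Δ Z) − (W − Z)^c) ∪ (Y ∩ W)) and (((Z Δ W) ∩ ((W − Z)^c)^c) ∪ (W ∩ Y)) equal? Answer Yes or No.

W Δ Z = {2, 3, 5, 6, 7, 11, 12, 13}
W − Z = {3, 5, 6, 7}
(W − Z)^c = {1, 2, 4, 8, 9, 10, 11, 12, 13, 14, 15}
(W Δ Z) − (W − Z)^c = {3, 5, 6, 7}
Y ∩ W = {5, 6, 10}
((W Δ Z) − (W − Z)^c) ∪ (Y ∩ W) = {3, 5, 6, 7, 10}
Z Δ W = {2, 3, 5, 6, 7, 11, 12, 13}
((W − Z)^c)^c = {3, 5, 6, 7}
(Z Δ W) ∩ ((W − Z)^c)^c = {3, 5, 6, 7}
W ∩ Y = {5, 6, 10}
((Z Δ W) ∩ ((W − Z)^c)^c) ∪ (W ∩ Y) = {3, 5, 6, 7, 10}
Both equal {3, 5, 6, 7, 10}, so ((W Δ Z) − (W − Z)^c) ∪ (Y ∩ W) = ((Z Δ W) ∩ ((W − Z)^c)^c) ∪ (W ∩ Y).

Yes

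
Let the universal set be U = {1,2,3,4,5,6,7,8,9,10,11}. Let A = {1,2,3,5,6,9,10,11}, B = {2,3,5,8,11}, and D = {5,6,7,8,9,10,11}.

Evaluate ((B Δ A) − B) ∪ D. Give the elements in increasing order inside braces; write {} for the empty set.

{1,5,6,7,8,9,10,11}

B Δ A = {1,6,8,9,10}
(B Δ A) − B = {1,6,9,10}
((B Δ A) − B) ∪ D = {1,5,6,7,8,9,10,11}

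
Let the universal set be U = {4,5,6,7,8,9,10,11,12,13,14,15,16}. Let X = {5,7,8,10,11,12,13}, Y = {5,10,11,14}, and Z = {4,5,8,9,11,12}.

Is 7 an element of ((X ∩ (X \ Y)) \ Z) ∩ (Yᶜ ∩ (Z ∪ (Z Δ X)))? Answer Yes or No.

7 ∈ X and 7 ∉ Y, so 7 ∈ X \ Y
7 ∈ X and 7 ∈ (X \ Y), so 7 ∈ X ∩ (X \ Y)
7 ∈ (X ∩ (X \ Y)) and 7 ∉ Z, so 7 ∈ (X ∩ (X \ Y)) \ Z
7 ∉ Y, so 7 ∈ Yᶜ
7 ∉ Z and 7 ∈ X, so 7 ∈ Z Δ X
7 ∉ Z and 7 ∈ (Z Δ X), so 7 ∈ Z ∪ (Z Δ X)
7 ∈ Yᶜ and 7 ∈ (Z ∪ (Z Δ X)), so 7 ∈ Yᶜ ∩ (Z ∪ (Z Δ X))
7 ∈ ((X ∩ (X \ Y)) \ Z) and 7 ∈ (Yᶜ ∩ (Z ∪ (Z Δ X))), so 7 ∈ ((X ∩ (X \ Y)) \ Z) ∩ (Yᶜ ∩ (Z ∪ (Z Δ X)))

Yes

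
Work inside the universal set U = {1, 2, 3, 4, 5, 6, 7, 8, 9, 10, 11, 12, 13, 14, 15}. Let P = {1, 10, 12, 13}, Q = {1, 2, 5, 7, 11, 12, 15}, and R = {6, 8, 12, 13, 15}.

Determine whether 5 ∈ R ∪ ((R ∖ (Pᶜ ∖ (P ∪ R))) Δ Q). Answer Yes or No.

5 ∉ P, so 5 ∈ Pᶜ
5 ∉ P and 5 ∉ R, so 5 ∉ P ∪ R
5 ∈ Pᶜ and 5 ∉ (P ∪ R), so 5 ∈ Pᶜ ∖ (P ∪ R)
5 ∉ R and 5 ∈ (Pᶜ ∖ (P ∪ R)), so 5 ∉ R ∖ (Pᶜ ∖ (P ∪ R))
5 ∉ (R ∖ (Pᶜ ∖ (P ∪ R))) and 5 ∈ Q, so 5 ∈ (R ∖ (Pᶜ ∖ (P ∪ R))) Δ Q
5 ∉ R and 5 ∈ ((R ∖ (Pᶜ ∖ (P ∪ R))) Δ Q), so 5 ∈ R ∪ ((R ∖ (Pᶜ ∖ (P ∪ R))) Δ Q)

Yes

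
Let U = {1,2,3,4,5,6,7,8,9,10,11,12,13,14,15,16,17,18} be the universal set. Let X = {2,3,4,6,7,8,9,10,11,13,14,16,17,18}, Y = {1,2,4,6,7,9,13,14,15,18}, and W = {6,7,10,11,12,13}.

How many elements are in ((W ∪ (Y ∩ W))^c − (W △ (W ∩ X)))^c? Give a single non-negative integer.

6

Y ∩ W = {6,7,13}
W ∪ (Y ∩ W) = {6,7,10,11,12,13}
(W ∪ (Y ∩ W))^c = {1,2,3,4,5,8,9,14,15,16,17,18}
W ∩ X = {6,7,10,11,13}
W △ (W ∩ X) = {12}
(W ∪ (Y ∩ W))^c − (W △ (W ∩ X)) = {1,2,3,4,5,8,9,14,15,16,17,18}
((W ∪ (Y ∩ W))^c − (W △ (W ∩ X)))^c = {6,7,10,11,12,13}
|((W ∪ (Y ∩ W))^c − (W △ (W ∩ X)))^c| = 6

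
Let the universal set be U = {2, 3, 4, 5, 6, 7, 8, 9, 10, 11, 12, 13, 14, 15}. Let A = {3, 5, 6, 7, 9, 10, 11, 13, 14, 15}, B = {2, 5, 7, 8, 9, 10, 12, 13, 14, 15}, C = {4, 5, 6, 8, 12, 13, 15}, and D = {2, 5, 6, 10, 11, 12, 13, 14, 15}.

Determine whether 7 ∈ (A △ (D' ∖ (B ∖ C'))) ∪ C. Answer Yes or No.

7 ∉ D, so 7 ∈ D'
7 ∉ C, so 7 ∈ C'
7 ∈ B and 7 ∈ C', so 7 ∉ B ∖ C'
7 ∈ D' and 7 ∉ (B ∖ C'), so 7 ∈ D' ∖ (B ∖ C')
7 ∈ A and 7 ∈ (D' ∖ (B ∖ C')), so 7 ∉ A △ (D' ∖ (B ∖ C'))
7 ∉ (A △ (D' ∖ (B ∖ C'))) and 7 ∉ C, so 7 ∉ (A △ (D' ∖ (B ∖ C'))) ∪ C

No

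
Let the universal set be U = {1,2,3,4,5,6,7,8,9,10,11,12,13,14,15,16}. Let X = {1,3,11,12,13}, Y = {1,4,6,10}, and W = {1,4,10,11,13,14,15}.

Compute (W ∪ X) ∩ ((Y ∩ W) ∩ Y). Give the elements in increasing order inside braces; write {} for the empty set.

W ∪ X = {1,3,4,10,11,12,13,14,15}
Y ∩ W = {1,4,10}
(Y ∩ W) ∩ Y = {1,4,10}
(W ∪ X) ∩ ((Y ∩ W) ∩ Y) = {1,4,10}

{1,4,10}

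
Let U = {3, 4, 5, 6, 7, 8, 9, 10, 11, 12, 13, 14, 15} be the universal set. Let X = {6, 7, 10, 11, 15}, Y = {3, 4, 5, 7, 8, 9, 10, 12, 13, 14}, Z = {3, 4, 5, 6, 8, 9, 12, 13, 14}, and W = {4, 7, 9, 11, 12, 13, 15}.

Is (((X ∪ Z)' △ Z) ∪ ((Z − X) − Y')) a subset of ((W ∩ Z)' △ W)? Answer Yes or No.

Yes

X ∪ Z = {3, 4, 5, 6, 7, 8, 9, 10, 11, 12, 13, 14, 15}
(X ∪ Z)' = {}
(X ∪ Z)' △ Z = {3, 4, 5, 6, 8, 9, 12, 13, 14}
Z − X = {3, 4, 5, 8, 9, 12, 13, 14}
Y' = {6, 11, 15}
(Z − X) − Y' = {3, 4, 5, 8, 9, 12, 13, 14}
((X ∪ Z)' △ Z) ∪ ((Z − X) − Y') = {3, 4, 5, 6, 8, 9, 12, 13, 14}
W ∩ Z = {4, 9, 12, 13}
(W ∩ Z)' = {3, 5, 6, 7, 8, 10, 11, 14, 15}
(W ∩ Z)' △ W = {3, 4, 5, 6, 8, 9, 10, 12, 13, 14}
Every element of {3, 4, 5, 6, 8, 9, 12, 13, 14} is in {3, 4, 5, 6, 8, 9, 10, 12, 13, 14}, so ((X ∪ Z)' △ Z) ∪ ((Z − X) − Y') ⊆ (W ∩ Z)' △ W.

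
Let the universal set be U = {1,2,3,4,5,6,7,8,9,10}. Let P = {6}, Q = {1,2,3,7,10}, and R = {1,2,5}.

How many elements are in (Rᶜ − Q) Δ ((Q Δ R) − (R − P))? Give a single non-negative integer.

Rᶜ = {3,4,6,7,8,9,10}
Rᶜ − Q = {4,6,8,9}
Q Δ R = {3,5,7,10}
R − P = {1,2,5}
(Q Δ R) − (R − P) = {3,7,10}
(Rᶜ − Q) Δ ((Q Δ R) − (R − P)) = {3,4,6,7,8,9,10}
|(Rᶜ − Q) Δ ((Q Δ R) − (R − P))| = 7

7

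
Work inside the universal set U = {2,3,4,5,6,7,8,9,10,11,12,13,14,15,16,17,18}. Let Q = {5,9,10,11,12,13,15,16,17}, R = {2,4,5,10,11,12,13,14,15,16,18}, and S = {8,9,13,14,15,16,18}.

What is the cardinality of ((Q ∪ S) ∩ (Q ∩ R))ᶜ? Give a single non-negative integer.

10

Q ∪ S = {5,8,9,10,11,12,13,14,15,16,17,18}
Q ∩ R = {5,10,11,12,13,15,16}
(Q ∪ S) ∩ (Q ∩ R) = {5,10,11,12,13,15,16}
((Q ∪ S) ∩ (Q ∩ R))ᶜ = {2,3,4,6,7,8,9,14,17,18}
|((Q ∪ S) ∩ (Q ∩ R))ᶜ| = 10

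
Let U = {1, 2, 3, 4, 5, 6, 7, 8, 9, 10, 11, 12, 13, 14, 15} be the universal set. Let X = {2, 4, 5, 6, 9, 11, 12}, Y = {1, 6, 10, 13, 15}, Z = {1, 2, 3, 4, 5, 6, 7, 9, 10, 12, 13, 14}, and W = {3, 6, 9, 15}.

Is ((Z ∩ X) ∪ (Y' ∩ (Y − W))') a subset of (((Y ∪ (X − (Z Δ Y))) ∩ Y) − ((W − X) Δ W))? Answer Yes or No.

Z ∩ X = {2, 4, 5, 6, 9, 12}
Y' = {2, 3, 4, 5, 7, 8, 9, 11, 12, 14}
Y − W = {1, 10, 13}
Y' ∩ (Y − W) = {}
(Y' ∩ (Y − W))' = {1, 2, 3, 4, 5, 6, 7, 8, 9, 10, 11, 12, 13, 14, 15}
(Z ∩ X) ∪ (Y' ∩ (Y − W))' = {1, 2, 3, 4, 5, 6, 7, 8, 9, 10, 11, 12, 13, 14, 15}
Z Δ Y = {2, 3, 4, 5, 7, 9, 12, 14, 15}
X − (Z Δ Y) = {6, 11}
Y ∪ (X − (Z Δ Y)) = {1, 6, 10, 11, 13, 15}
(Y ∪ (X − (Z Δ Y))) ∩ Y = {1, 6, 10, 13, 15}
W − X = {3, 15}
(W − X) Δ W = {6, 9}
((Y ∪ (X − (Z Δ Y))) ∩ Y) − ((W − X) Δ W) = {1, 10, 13, 15}
2 ∈ (Z ∩ X) ∪ (Y' ∩ (Y − W))' but 2 ∉ ((Y ∪ (X − (Z Δ Y))) ∩ Y) − ((W − X) Δ W), so the inclusion fails.

No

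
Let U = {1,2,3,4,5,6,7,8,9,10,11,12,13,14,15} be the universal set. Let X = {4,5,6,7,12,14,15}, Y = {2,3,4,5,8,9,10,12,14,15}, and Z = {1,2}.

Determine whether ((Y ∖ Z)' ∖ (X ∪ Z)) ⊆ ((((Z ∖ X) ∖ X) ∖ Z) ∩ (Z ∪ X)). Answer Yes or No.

Y ∖ Z = {3,4,5,8,9,10,12,14,15}
(Y ∖ Z)' = {1,2,6,7,11,13}
X ∪ Z = {1,2,4,5,6,7,12,14,15}
(Y ∖ Z)' ∖ (X ∪ Z) = {11,13}
Z ∖ X = {1,2}
(Z ∖ X) ∖ X = {1,2}
((Z ∖ X) ∖ X) ∖ Z = {}
Z ∪ X = {1,2,4,5,6,7,12,14,15}
(((Z ∖ X) ∖ X) ∖ Z) ∩ (Z ∪ X) = {}
11 ∈ (Y ∖ Z)' ∖ (X ∪ Z) but 11 ∉ (((Z ∖ X) ∖ X) ∖ Z) ∩ (Z ∪ X), so the inclusion fails.

No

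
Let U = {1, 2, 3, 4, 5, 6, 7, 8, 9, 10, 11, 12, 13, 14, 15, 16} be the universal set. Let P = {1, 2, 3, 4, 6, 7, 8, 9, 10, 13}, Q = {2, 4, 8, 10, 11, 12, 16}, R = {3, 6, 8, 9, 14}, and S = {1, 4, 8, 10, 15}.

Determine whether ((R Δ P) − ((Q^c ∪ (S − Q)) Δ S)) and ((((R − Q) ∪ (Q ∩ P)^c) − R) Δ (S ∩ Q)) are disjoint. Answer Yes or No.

R Δ P = {1, 2, 4, 7, 10, 13, 14}
Q^c = {1, 3, 5, 6, 7, 9, 13, 14, 15}
S − Q = {1, 15}
Q^c ∪ (S − Q) = {1, 3, 5, 6, 7, 9, 13, 14, 15}
(Q^c ∪ (S − Q)) Δ S = {3, 4, 5, 6, 7, 8, 9, 10, 13, 14}
(R Δ P) − ((Q^c ∪ (S − Q)) Δ S) = {1, 2}
R − Q = {3, 6, 9, 14}
Q ∩ P = {2, 4, 8, 10}
(Q ∩ P)^c = {1, 3, 5, 6, 7, 9, 11, 12, 13, 14, 15, 16}
(R − Q) ∪ (Q ∩ P)^c = {1, 3, 5, 6, 7, 9, 11, 12, 13, 14, 15, 16}
((R − Q) ∪ (Q ∩ P)^c) − R = {1, 5, 7, 11, 12, 13, 15, 16}
S ∩ Q = {4, 8, 10}
(((R − Q) ∪ (Q ∩ P)^c) − R) Δ (S ∩ Q) = {1, 4, 5, 7, 8, 10, 11, 12, 13, 15, 16}
1 lies in both, so they are not disjoint.

No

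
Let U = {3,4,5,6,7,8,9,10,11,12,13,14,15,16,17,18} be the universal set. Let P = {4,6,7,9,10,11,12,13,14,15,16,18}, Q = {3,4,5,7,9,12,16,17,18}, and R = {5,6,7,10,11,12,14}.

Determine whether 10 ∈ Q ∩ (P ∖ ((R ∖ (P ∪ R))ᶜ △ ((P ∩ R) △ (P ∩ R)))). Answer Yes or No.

No

10 ∈ P and 10 ∈ R, so 10 ∈ P ∪ R
10 ∈ R and 10 ∈ (P ∪ R), so 10 ∉ R ∖ (P ∪ R)
10 ∈ (R ∖ (P ∪ R))ᶜ since 10 ∉ (R ∖ (P ∪ R))
10 ∈ P and 10 ∈ R, so 10 ∈ P ∩ R
10 ∈ P and 10 ∈ R, so 10 ∈ P ∩ R
10 ∈ (P ∩ R) and 10 ∈ (P ∩ R), so 10 ∉ (P ∩ R) △ (P ∩ R)
10 ∈ (R ∖ (P ∪ R))ᶜ and 10 ∉ ((P ∩ R) △ (P ∩ R)), so 10 ∈ (R ∖ (P ∪ R))ᶜ △ ((P ∩ R) △ (P ∩ R))
10 ∈ P and 10 ∈ ((R ∖ (P ∪ R))ᶜ △ ((P ∩ R) △ (P ∩ R))), so 10 ∉ P ∖ ((R ∖ (P ∪ R))ᶜ △ ((P ∩ R) △ (P ∩ R)))
10 ∉ Q and 10 ∉ (P ∖ ((R ∖ (P ∪ R))ᶜ △ ((P ∩ R) △ (P ∩ R)))), so 10 ∉ Q ∩ (P ∖ ((R ∖ (P ∪ R))ᶜ △ ((P ∩ R) △ (P ∩ R))))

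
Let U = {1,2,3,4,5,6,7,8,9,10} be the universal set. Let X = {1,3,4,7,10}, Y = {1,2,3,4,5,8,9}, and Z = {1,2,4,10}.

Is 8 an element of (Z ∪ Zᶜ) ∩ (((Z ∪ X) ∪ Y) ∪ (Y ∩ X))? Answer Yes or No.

8 ∉ Z, so 8 ∈ Zᶜ
8 ∉ Z and 8 ∈ Zᶜ, so 8 ∈ Z ∪ Zᶜ
8 ∉ Z and 8 ∉ X, so 8 ∉ Z ∪ X
8 ∉ (Z ∪ X) and 8 ∈ Y, so 8 ∈ (Z ∪ X) ∪ Y
8 ∈ Y and 8 ∉ X, so 8 ∉ Y ∩ X
8 ∈ ((Z ∪ X) ∪ Y) and 8 ∉ (Y ∩ X), so 8 ∈ ((Z ∪ X) ∪ Y) ∪ (Y ∩ X)
8 ∈ (Z ∪ Zᶜ) and 8 ∈ (((Z ∪ X) ∪ Y) ∪ (Y ∩ X)), so 8 ∈ (Z ∪ Zᶜ) ∩ (((Z ∪ X) ∪ Y) ∪ (Y ∩ X))

Yes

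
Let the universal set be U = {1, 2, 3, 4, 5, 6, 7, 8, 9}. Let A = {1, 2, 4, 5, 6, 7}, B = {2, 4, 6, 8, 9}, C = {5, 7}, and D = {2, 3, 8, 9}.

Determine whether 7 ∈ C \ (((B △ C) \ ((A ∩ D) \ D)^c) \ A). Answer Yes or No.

7 ∉ B and 7 ∈ C, so 7 ∈ B △ C
7 ∈ A and 7 ∉ D, so 7 ∉ A ∩ D
7 ∉ (A ∩ D) and 7 ∉ D, so 7 ∉ (A ∩ D) \ D
7 ∈ ((A ∩ D) \ D)^c since 7 ∉ ((A ∩ D) \ D)
7 ∈ (B △ C) and 7 ∈ ((A ∩ D) \ D)^c, so 7 ∉ (B △ C) \ ((A ∩ D) \ D)^c
7 ∉ ((B △ C) \ ((A ∩ D) \ D)^c) and 7 ∈ A, so 7 ∉ ((B △ C) \ ((A ∩ D) \ D)^c) \ A
7 ∈ C and 7 ∉ (((B △ C) \ ((A ∩ D) \ D)^c) \ A), so 7 ∈ C \ (((B △ C) \ ((A ∩ D) \ D)^c) \ A)

Yes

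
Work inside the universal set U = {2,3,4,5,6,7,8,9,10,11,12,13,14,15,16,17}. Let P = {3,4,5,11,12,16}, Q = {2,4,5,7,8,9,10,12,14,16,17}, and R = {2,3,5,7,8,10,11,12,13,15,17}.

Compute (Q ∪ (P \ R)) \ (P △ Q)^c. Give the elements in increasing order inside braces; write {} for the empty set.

P \ R = {4,16}
Q ∪ (P \ R) = {2,4,5,7,8,9,10,12,14,16,17}
P △ Q = {2,3,7,8,9,10,11,14,17}
(P △ Q)^c = {4,5,6,12,13,15,16}
(Q ∪ (P \ R)) \ (P △ Q)^c = {2,7,8,9,10,14,17}

{2,7,8,9,10,14,17}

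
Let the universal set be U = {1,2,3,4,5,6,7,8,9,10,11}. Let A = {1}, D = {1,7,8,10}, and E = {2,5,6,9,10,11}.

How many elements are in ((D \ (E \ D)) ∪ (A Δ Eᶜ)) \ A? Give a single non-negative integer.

E \ D = {2,5,6,9,11}
D \ (E \ D) = {1,7,8,10}
Eᶜ = {1,3,4,7,8}
A Δ Eᶜ = {3,4,7,8}
(D \ (E \ D)) ∪ (A Δ Eᶜ) = {1,3,4,7,8,10}
((D \ (E \ D)) ∪ (A Δ Eᶜ)) \ A = {3,4,7,8,10}
|((D \ (E \ D)) ∪ (A Δ Eᶜ)) \ A| = 5

5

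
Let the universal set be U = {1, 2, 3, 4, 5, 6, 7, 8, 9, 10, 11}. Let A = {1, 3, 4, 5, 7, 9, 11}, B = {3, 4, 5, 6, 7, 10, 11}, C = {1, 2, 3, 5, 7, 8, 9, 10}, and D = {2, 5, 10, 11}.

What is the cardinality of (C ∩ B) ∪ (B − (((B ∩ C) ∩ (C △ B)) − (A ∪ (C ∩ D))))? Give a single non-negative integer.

7

C ∩ B = {3, 5, 7, 10}
B ∩ C = {3, 5, 7, 10}
C △ B = {1, 2, 4, 6, 8, 9, 11}
(B ∩ C) ∩ (C △ B) = {}
C ∩ D = {2, 5, 10}
A ∪ (C ∩ D) = {1, 2, 3, 4, 5, 7, 9, 10, 11}
((B ∩ C) ∩ (C △ B)) − (A ∪ (C ∩ D)) = {}
B − (((B ∩ C) ∩ (C △ B)) − (A ∪ (C ∩ D))) = {3, 4, 5, 6, 7, 10, 11}
(C ∩ B) ∪ (B − (((B ∩ C) ∩ (C △ B)) − (A ∪ (C ∩ D)))) = {3, 4, 5, 6, 7, 10, 11}
|(C ∩ B) ∪ (B − (((B ∩ C) ∩ (C △ B)) − (A ∪ (C ∩ D))))| = 7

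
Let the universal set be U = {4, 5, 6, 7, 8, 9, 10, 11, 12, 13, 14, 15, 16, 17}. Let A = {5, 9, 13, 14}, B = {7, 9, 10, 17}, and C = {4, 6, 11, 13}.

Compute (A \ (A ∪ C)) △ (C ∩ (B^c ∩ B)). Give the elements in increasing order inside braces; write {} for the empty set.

A ∪ C = {4, 5, 6, 9, 11, 13, 14}
A \ (A ∪ C) = {}
B^c = {4, 5, 6, 8, 11, 12, 13, 14, 15, 16}
B^c ∩ B = {}
C ∩ (B^c ∩ B) = {}
(A \ (A ∪ C)) △ (C ∩ (B^c ∩ B)) = {}

{}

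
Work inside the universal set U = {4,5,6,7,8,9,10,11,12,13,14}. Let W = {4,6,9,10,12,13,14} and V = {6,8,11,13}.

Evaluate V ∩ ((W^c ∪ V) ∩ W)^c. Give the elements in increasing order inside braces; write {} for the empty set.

{8,11}

W^c = {5,7,8,11}
W^c ∪ V = {5,6,7,8,11,13}
(W^c ∪ V) ∩ W = {6,13}
((W^c ∪ V) ∩ W)^c = {4,5,7,8,9,10,11,12,14}
V ∩ ((W^c ∪ V) ∩ W)^c = {8,11}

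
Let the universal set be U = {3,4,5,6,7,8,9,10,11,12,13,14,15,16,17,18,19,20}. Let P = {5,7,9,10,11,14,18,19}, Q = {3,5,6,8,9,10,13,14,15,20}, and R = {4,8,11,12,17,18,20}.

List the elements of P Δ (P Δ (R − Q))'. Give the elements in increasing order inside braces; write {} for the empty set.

{3,5,6,7,8,9,10,13,14,15,16,19,20}

R − Q = {4,11,12,17,18}
P Δ (R − Q) = {4,5,7,9,10,12,14,17,19}
(P Δ (R − Q))' = {3,6,8,11,13,15,16,18,20}
P Δ (P Δ (R − Q))' = {3,5,6,7,8,9,10,13,14,15,16,19,20}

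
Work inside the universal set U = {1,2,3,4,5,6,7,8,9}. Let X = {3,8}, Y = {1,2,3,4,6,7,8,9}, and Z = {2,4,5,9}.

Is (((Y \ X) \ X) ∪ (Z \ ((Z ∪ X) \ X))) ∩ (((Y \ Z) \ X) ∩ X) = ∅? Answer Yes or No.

Y \ X = {1,2,4,6,7,9}
(Y \ X) \ X = {1,2,4,6,7,9}
Z ∪ X = {2,3,4,5,8,9}
(Z ∪ X) \ X = {2,4,5,9}
Z \ ((Z ∪ X) \ X) = {}
((Y \ X) \ X) ∪ (Z \ ((Z ∪ X) \ X)) = {1,2,4,6,7,9}
Y \ Z = {1,3,6,7,8}
(Y \ Z) \ X = {1,6,7}
((Y \ Z) \ X) ∩ X = {}
{1,2,4,6,7,9} and {} share no elements.

Yes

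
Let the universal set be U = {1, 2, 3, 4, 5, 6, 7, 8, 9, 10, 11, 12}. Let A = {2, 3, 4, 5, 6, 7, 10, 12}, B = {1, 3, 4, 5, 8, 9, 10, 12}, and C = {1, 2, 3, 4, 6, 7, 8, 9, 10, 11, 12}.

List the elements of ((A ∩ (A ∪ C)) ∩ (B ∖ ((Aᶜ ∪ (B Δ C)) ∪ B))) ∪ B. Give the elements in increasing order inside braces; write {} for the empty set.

{1, 3, 4, 5, 8, 9, 10, 12}

A ∪ C = {1, 2, 3, 4, 5, 6, 7, 8, 9, 10, 11, 12}
A ∩ (A ∪ C) = {2, 3, 4, 5, 6, 7, 10, 12}
Aᶜ = {1, 8, 9, 11}
B Δ C = {2, 5, 6, 7, 11}
Aᶜ ∪ (B Δ C) = {1, 2, 5, 6, 7, 8, 9, 11}
(Aᶜ ∪ (B Δ C)) ∪ B = {1, 2, 3, 4, 5, 6, 7, 8, 9, 10, 11, 12}
B ∖ ((Aᶜ ∪ (B Δ C)) ∪ B) = {}
(A ∩ (A ∪ C)) ∩ (B ∖ ((Aᶜ ∪ (B Δ C)) ∪ B)) = {}
((A ∩ (A ∪ C)) ∩ (B ∖ ((Aᶜ ∪ (B Δ C)) ∪ B))) ∪ B = {1, 3, 4, 5, 8, 9, 10, 12}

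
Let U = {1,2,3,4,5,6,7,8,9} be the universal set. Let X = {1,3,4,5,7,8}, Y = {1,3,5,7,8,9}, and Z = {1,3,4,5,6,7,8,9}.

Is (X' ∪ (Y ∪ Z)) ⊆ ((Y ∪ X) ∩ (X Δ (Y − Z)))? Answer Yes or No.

X' = {2,6,9}
Y ∪ Z = {1,3,4,5,6,7,8,9}
X' ∪ (Y ∪ Z) = {1,2,3,4,5,6,7,8,9}
Y ∪ X = {1,3,4,5,7,8,9}
Y − Z = {}
X Δ (Y − Z) = {1,3,4,5,7,8}
(Y ∪ X) ∩ (X Δ (Y − Z)) = {1,3,4,5,7,8}
2 ∈ X' ∪ (Y ∪ Z) but 2 ∉ (Y ∪ X) ∩ (X Δ (Y − Z)), so the inclusion fails.

No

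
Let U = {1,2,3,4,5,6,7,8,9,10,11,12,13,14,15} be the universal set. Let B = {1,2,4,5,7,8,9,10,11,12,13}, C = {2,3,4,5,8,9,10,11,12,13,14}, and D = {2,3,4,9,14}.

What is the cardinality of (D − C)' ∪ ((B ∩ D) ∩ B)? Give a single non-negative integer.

D − C = {}
(D − C)' = {1,2,3,4,5,6,7,8,9,10,11,12,13,14,15}
B ∩ D = {2,4,9}
(B ∩ D) ∩ B = {2,4,9}
(D − C)' ∪ ((B ∩ D) ∩ B) = {1,2,3,4,5,6,7,8,9,10,11,12,13,14,15}
|(D − C)' ∪ ((B ∩ D) ∩ B)| = 15

15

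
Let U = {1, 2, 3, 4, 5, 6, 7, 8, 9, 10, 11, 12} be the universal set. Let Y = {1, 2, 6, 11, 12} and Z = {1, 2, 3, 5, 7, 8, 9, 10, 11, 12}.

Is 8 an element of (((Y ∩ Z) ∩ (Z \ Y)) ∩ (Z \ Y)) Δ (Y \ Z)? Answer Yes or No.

No

8 ∉ Y and 8 ∈ Z, so 8 ∉ Y ∩ Z
8 ∈ Z and 8 ∉ Y, so 8 ∈ Z \ Y
8 ∉ (Y ∩ Z) and 8 ∈ (Z \ Y), so 8 ∉ (Y ∩ Z) ∩ (Z \ Y)
8 ∈ Z and 8 ∉ Y, so 8 ∈ Z \ Y
8 ∉ ((Y ∩ Z) ∩ (Z \ Y)) and 8 ∈ (Z \ Y), so 8 ∉ ((Y ∩ Z) ∩ (Z \ Y)) ∩ (Z \ Y)
8 ∉ Y and 8 ∈ Z, so 8 ∉ Y \ Z
8 ∉ (((Y ∩ Z) ∩ (Z \ Y)) ∩ (Z \ Y)) and 8 ∉ (Y \ Z), so 8 ∉ (((Y ∩ Z) ∩ (Z \ Y)) ∩ (Z \ Y)) Δ (Y \ Z)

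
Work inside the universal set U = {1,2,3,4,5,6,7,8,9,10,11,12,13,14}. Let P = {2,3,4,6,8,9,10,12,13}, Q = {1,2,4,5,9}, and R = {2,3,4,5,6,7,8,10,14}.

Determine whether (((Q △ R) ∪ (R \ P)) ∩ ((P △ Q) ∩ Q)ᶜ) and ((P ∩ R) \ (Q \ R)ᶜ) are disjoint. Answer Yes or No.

Q △ R = {1,3,6,7,8,9,10,14}
R \ P = {5,7,14}
(Q △ R) ∪ (R \ P) = {1,3,5,6,7,8,9,10,14}
P △ Q = {1,3,5,6,8,10,12,13}
(P △ Q) ∩ Q = {1,5}
((P △ Q) ∩ Q)ᶜ = {2,3,4,6,7,8,9,10,11,12,13,14}
((Q △ R) ∪ (R \ P)) ∩ ((P △ Q) ∩ Q)ᶜ = {3,6,7,8,9,10,14}
P ∩ R = {2,3,4,6,8,10}
Q \ R = {1,9}
(Q \ R)ᶜ = {2,3,4,5,6,7,8,10,11,12,13,14}
(P ∩ R) \ (Q \ R)ᶜ = {}
{3,6,7,8,9,10,14} and {} share no elements.

Yes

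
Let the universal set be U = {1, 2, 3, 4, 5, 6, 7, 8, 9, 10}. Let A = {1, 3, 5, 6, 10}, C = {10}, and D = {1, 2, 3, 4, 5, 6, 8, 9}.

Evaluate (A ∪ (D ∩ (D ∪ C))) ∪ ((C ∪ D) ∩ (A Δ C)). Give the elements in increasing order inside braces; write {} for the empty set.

{1, 2, 3, 4, 5, 6, 8, 9, 10}

D ∪ C = {1, 2, 3, 4, 5, 6, 8, 9, 10}
D ∩ (D ∪ C) = {1, 2, 3, 4, 5, 6, 8, 9}
A ∪ (D ∩ (D ∪ C)) = {1, 2, 3, 4, 5, 6, 8, 9, 10}
C ∪ D = {1, 2, 3, 4, 5, 6, 8, 9, 10}
A Δ C = {1, 3, 5, 6}
(C ∪ D) ∩ (A Δ C) = {1, 3, 5, 6}
(A ∪ (D ∩ (D ∪ C))) ∪ ((C ∪ D) ∩ (A Δ C)) = {1, 2, 3, 4, 5, 6, 8, 9, 10}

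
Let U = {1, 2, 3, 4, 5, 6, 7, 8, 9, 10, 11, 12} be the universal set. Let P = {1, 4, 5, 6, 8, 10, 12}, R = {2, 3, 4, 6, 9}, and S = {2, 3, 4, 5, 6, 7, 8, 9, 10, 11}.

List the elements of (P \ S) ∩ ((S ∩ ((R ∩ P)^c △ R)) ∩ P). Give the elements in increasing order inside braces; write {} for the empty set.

{}

P \ S = {1, 12}
R ∩ P = {4, 6}
(R ∩ P)^c = {1, 2, 3, 5, 7, 8, 9, 10, 11, 12}
(R ∩ P)^c △ R = {1, 4, 5, 6, 7, 8, 10, 11, 12}
S ∩ ((R ∩ P)^c △ R) = {4, 5, 6, 7, 8, 10, 11}
(S ∩ ((R ∩ P)^c △ R)) ∩ P = {4, 5, 6, 8, 10}
(P \ S) ∩ ((S ∩ ((R ∩ P)^c △ R)) ∩ P) = {}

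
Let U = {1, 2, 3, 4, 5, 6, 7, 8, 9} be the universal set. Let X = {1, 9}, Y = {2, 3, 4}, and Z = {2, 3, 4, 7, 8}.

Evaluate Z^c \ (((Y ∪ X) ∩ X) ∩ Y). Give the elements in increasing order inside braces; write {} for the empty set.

{1, 5, 6, 9}

Z^c = {1, 5, 6, 9}
Y ∪ X = {1, 2, 3, 4, 9}
(Y ∪ X) ∩ X = {1, 9}
((Y ∪ X) ∩ X) ∩ Y = {}
Z^c \ (((Y ∪ X) ∩ X) ∩ Y) = {1, 5, 6, 9}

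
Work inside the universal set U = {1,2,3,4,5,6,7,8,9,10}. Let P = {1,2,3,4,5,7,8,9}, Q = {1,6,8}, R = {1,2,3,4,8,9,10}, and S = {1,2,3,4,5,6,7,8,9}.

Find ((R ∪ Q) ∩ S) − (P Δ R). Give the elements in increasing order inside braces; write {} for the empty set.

R ∪ Q = {1,2,3,4,6,8,9,10}
(R ∪ Q) ∩ S = {1,2,3,4,6,8,9}
P Δ R = {5,7,10}
((R ∪ Q) ∩ S) − (P Δ R) = {1,2,3,4,6,8,9}

{1,2,3,4,6,8,9}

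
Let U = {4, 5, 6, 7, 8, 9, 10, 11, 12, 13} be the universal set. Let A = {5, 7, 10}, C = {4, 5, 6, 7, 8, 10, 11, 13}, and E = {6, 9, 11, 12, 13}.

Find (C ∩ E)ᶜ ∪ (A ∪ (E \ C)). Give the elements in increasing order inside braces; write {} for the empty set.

C ∩ E = {6, 11, 13}
(C ∩ E)ᶜ = {4, 5, 7, 8, 9, 10, 12}
E \ C = {9, 12}
A ∪ (E \ C) = {5, 7, 9, 10, 12}
(C ∩ E)ᶜ ∪ (A ∪ (E \ C)) = {4, 5, 7, 8, 9, 10, 12}

{4, 5, 7, 8, 9, 10, 12}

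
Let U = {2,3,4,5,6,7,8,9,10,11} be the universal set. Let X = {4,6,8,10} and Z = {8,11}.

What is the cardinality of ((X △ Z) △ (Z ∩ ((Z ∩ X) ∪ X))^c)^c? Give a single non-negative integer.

5

X △ Z = {4,6,10,11}
Z ∩ X = {8}
(Z ∩ X) ∪ X = {4,6,8,10}
Z ∩ ((Z ∩ X) ∪ X) = {8}
(Z ∩ ((Z ∩ X) ∪ X))^c = {2,3,4,5,6,7,9,10,11}
(X △ Z) △ (Z ∩ ((Z ∩ X) ∪ X))^c = {2,3,5,7,9}
((X △ Z) △ (Z ∩ ((Z ∩ X) ∪ X))^c)^c = {4,6,8,10,11}
|((X △ Z) △ (Z ∩ ((Z ∩ X) ∪ X))^c)^c| = 5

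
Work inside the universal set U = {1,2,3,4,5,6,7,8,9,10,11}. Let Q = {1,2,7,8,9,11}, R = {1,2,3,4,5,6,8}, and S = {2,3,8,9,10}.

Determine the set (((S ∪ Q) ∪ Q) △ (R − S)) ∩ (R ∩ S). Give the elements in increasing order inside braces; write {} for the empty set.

S ∪ Q = {1,2,3,7,8,9,10,11}
(S ∪ Q) ∪ Q = {1,2,3,7,8,9,10,11}
R − S = {1,4,5,6}
((S ∪ Q) ∪ Q) △ (R − S) = {2,3,4,5,6,7,8,9,10,11}
R ∩ S = {2,3,8}
(((S ∪ Q) ∪ Q) △ (R − S)) ∩ (R ∩ S) = {2,3,8}

{2,3,8}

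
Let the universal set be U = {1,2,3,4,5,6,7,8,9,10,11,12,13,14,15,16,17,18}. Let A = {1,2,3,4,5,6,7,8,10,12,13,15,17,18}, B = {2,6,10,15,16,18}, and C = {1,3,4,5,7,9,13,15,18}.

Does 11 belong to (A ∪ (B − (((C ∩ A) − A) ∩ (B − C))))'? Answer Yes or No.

11 ∉ C and 11 ∉ A, so 11 ∉ C ∩ A
11 ∉ (C ∩ A) and 11 ∉ A, so 11 ∉ (C ∩ A) − A
11 ∉ B and 11 ∉ C, so 11 ∉ B − C
11 ∉ ((C ∩ A) − A) and 11 ∉ (B − C), so 11 ∉ ((C ∩ A) − A) ∩ (B − C)
11 ∉ B and 11 ∉ (((C ∩ A) − A) ∩ (B − C)), so 11 ∉ B − (((C ∩ A) − A) ∩ (B − C))
11 ∉ A and 11 ∉ (B − (((C ∩ A) − A) ∩ (B − C))), so 11 ∉ A ∪ (B − (((C ∩ A) − A) ∩ (B − C)))
11 ∈ (A ∪ (B − (((C ∩ A) − A) ∩ (B − C))))' since 11 ∉ (A ∪ (B − (((C ∩ A) − A) ∩ (B − C))))

Yes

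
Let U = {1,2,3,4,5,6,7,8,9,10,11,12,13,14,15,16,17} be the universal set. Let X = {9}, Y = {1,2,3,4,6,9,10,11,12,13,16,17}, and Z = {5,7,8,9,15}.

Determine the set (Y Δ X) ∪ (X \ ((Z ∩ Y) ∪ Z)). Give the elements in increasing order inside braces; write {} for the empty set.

Y Δ X = {1,2,3,4,6,10,11,12,13,16,17}
Z ∩ Y = {9}
(Z ∩ Y) ∪ Z = {5,7,8,9,15}
X \ ((Z ∩ Y) ∪ Z) = {}
(Y Δ X) ∪ (X \ ((Z ∩ Y) ∪ Z)) = {1,2,3,4,6,10,11,12,13,16,17}

{1,2,3,4,6,10,11,12,13,16,17}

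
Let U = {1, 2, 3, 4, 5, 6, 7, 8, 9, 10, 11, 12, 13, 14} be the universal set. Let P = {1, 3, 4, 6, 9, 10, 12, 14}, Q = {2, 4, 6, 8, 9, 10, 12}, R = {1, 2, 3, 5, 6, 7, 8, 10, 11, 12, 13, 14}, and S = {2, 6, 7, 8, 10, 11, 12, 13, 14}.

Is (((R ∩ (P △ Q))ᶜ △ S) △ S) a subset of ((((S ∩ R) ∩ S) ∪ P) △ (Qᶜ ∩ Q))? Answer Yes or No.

No

P △ Q = {1, 2, 3, 8, 14}
R ∩ (P △ Q) = {1, 2, 3, 8, 14}
(R ∩ (P △ Q))ᶜ = {4, 5, 6, 7, 9, 10, 11, 12, 13}
(R ∩ (P △ Q))ᶜ △ S = {2, 4, 5, 8, 9, 14}
((R ∩ (P △ Q))ᶜ △ S) △ S = {4, 5, 6, 7, 9, 10, 11, 12, 13}
S ∩ R = {2, 6, 7, 8, 10, 11, 12, 13, 14}
(S ∩ R) ∩ S = {2, 6, 7, 8, 10, 11, 12, 13, 14}
((S ∩ R) ∩ S) ∪ P = {1, 2, 3, 4, 6, 7, 8, 9, 10, 11, 12, 13, 14}
Qᶜ = {1, 3, 5, 7, 11, 13, 14}
Qᶜ ∩ Q = {}
(((S ∩ R) ∩ S) ∪ P) △ (Qᶜ ∩ Q) = {1, 2, 3, 4, 6, 7, 8, 9, 10, 11, 12, 13, 14}
5 ∈ ((R ∩ (P △ Q))ᶜ △ S) △ S but 5 ∉ (((S ∩ R) ∩ S) ∪ P) △ (Qᶜ ∩ Q), so the inclusion fails.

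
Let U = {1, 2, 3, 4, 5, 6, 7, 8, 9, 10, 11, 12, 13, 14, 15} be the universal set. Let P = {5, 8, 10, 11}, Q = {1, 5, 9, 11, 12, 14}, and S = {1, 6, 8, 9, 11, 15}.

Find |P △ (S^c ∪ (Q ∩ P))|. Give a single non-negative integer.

S^c = {2, 3, 4, 5, 7, 10, 12, 13, 14}
Q ∩ P = {5, 11}
S^c ∪ (Q ∩ P) = {2, 3, 4, 5, 7, 10, 11, 12, 13, 14}
P △ (S^c ∪ (Q ∩ P)) = {2, 3, 4, 7, 8, 12, 13, 14}
|P △ (S^c ∪ (Q ∩ P))| = 8

8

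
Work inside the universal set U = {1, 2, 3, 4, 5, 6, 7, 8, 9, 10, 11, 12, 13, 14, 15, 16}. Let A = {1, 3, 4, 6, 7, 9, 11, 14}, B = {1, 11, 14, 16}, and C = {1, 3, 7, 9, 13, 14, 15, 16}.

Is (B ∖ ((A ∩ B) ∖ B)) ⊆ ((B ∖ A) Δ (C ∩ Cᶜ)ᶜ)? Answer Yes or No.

A ∩ B = {1, 11, 14}
(A ∩ B) ∖ B = {}
B ∖ ((A ∩ B) ∖ B) = {1, 11, 14, 16}
B ∖ A = {16}
Cᶜ = {2, 4, 5, 6, 8, 10, 11, 12}
C ∩ Cᶜ = {}
(C ∩ Cᶜ)ᶜ = {1, 2, 3, 4, 5, 6, 7, 8, 9, 10, 11, 12, 13, 14, 15, 16}
(B ∖ A) Δ (C ∩ Cᶜ)ᶜ = {1, 2, 3, 4, 5, 6, 7, 8, 9, 10, 11, 12, 13, 14, 15}
16 ∈ B ∖ ((A ∩ B) ∖ B) but 16 ∉ (B ∖ A) Δ (C ∩ Cᶜ)ᶜ, so the inclusion fails.

No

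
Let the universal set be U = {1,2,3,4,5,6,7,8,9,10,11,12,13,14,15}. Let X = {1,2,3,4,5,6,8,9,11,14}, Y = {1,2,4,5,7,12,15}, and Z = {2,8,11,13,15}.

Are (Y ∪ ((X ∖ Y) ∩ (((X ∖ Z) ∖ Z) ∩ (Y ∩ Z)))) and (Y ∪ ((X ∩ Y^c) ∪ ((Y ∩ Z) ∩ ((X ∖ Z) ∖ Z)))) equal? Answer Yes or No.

X ∖ Y = {3,6,8,9,11,14}
X ∖ Z = {1,3,4,5,6,9,14}
(X ∖ Z) ∖ Z = {1,3,4,5,6,9,14}
Y ∩ Z = {2,15}
((X ∖ Z) ∖ Z) ∩ (Y ∩ Z) = {}
(X ∖ Y) ∩ (((X ∖ Z) ∖ Z) ∩ (Y ∩ Z)) = {}
Y ∪ ((X ∖ Y) ∩ (((X ∖ Z) ∖ Z) ∩ (Y ∩ Z))) = {1,2,4,5,7,12,15}
Y^c = {3,6,8,9,10,11,13,14}
X ∩ Y^c = {3,6,8,9,11,14}
(Y ∩ Z) ∩ ((X ∖ Z) ∖ Z) = {}
(X ∩ Y^c) ∪ ((Y ∩ Z) ∩ ((X ∖ Z) ∖ Z)) = {3,6,8,9,11,14}
Y ∪ ((X ∩ Y^c) ∪ ((Y ∩ Z) ∩ ((X ∖ Z) ∖ Z))) = {1,2,3,4,5,6,7,8,9,11,12,14,15}
3 ∈ Y ∪ ((X ∩ Y^c) ∪ ((Y ∩ Z) ∩ ((X ∖ Z) ∖ Z))) but 3 ∉ Y ∪ ((X ∖ Y) ∩ (((X ∖ Z) ∖ Z) ∩ (Y ∩ Z))), so they differ.

No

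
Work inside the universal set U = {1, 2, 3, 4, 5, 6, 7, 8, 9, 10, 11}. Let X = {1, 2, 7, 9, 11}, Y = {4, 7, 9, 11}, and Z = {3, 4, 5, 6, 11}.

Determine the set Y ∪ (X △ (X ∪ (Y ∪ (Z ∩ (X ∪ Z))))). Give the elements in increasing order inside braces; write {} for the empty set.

{3, 4, 5, 6, 7, 9, 11}

X ∪ Z = {1, 2, 3, 4, 5, 6, 7, 9, 11}
Z ∩ (X ∪ Z) = {3, 4, 5, 6, 11}
Y ∪ (Z ∩ (X ∪ Z)) = {3, 4, 5, 6, 7, 9, 11}
X ∪ (Y ∪ (Z ∩ (X ∪ Z))) = {1, 2, 3, 4, 5, 6, 7, 9, 11}
X △ (X ∪ (Y ∪ (Z ∩ (X ∪ Z)))) = {3, 4, 5, 6}
Y ∪ (X △ (X ∪ (Y ∪ (Z ∩ (X ∪ Z))))) = {3, 4, 5, 6, 7, 9, 11}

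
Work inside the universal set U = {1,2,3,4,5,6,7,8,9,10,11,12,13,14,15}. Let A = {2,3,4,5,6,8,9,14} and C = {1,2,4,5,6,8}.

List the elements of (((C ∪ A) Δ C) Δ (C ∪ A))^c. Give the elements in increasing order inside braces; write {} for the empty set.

C ∪ A = {1,2,3,4,5,6,8,9,14}
(C ∪ A) Δ C = {3,9,14}
((C ∪ A) Δ C) Δ (C ∪ A) = {1,2,4,5,6,8}
(((C ∪ A) Δ C) Δ (C ∪ A))^c = {3,7,9,10,11,12,13,14,15}

{3,7,9,10,11,12,13,14,15}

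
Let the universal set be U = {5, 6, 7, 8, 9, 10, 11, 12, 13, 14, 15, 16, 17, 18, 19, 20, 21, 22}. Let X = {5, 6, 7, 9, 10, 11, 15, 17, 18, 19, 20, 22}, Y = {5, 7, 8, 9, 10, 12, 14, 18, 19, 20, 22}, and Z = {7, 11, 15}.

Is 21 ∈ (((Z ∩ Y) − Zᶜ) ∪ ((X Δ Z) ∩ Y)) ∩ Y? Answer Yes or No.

21 ∉ Z and 21 ∉ Y, so 21 ∉ Z ∩ Y
21 ∉ Z, so 21 ∈ Zᶜ
21 ∉ (Z ∩ Y) and 21 ∈ Zᶜ, so 21 ∉ (Z ∩ Y) − Zᶜ
21 ∉ X and 21 ∉ Z, so 21 ∉ X Δ Z
21 ∉ (X Δ Z) and 21 ∉ Y, so 21 ∉ (X Δ Z) ∩ Y
21 ∉ ((Z ∩ Y) − Zᶜ) and 21 ∉ ((X Δ Z) ∩ Y), so 21 ∉ ((Z ∩ Y) − Zᶜ) ∪ ((X Δ Z) ∩ Y)
21 ∉ (((Z ∩ Y) − Zᶜ) ∪ ((X Δ Z) ∩ Y)) and 21 ∉ Y, so 21 ∉ (((Z ∩ Y) − Zᶜ) ∪ ((X Δ Z) ∩ Y)) ∩ Y

No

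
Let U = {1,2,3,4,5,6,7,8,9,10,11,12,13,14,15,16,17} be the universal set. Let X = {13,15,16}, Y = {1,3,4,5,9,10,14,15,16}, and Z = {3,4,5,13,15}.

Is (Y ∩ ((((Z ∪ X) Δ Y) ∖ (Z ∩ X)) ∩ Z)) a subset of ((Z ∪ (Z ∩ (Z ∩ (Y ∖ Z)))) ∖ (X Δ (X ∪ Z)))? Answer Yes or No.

Z ∪ X = {3,4,5,13,15,16}
(Z ∪ X) Δ Y = {1,9,10,13,14}
Z ∩ X = {13,15}
((Z ∪ X) Δ Y) ∖ (Z ∩ X) = {1,9,10,14}
(((Z ∪ X) Δ Y) ∖ (Z ∩ X)) ∩ Z = {}
Y ∩ ((((Z ∪ X) Δ Y) ∖ (Z ∩ X)) ∩ Z) = {}
Y ∖ Z = {1,9,10,14,16}
Z ∩ (Y ∖ Z) = {}
Z ∩ (Z ∩ (Y ∖ Z)) = {}
Z ∪ (Z ∩ (Z ∩ (Y ∖ Z))) = {3,4,5,13,15}
X ∪ Z = {3,4,5,13,15,16}
X Δ (X ∪ Z) = {3,4,5}
(Z ∪ (Z ∩ (Z ∩ (Y ∖ Z)))) ∖ (X Δ (X ∪ Z)) = {13,15}
Every element of {} is in {13,15}, so Y ∩ ((((Z ∪ X) Δ Y) ∖ (Z ∩ X)) ∩ Z) ⊆ (Z ∪ (Z ∩ (Z ∩ (Y ∖ Z)))) ∖ (X Δ (X ∪ Z)).

Yes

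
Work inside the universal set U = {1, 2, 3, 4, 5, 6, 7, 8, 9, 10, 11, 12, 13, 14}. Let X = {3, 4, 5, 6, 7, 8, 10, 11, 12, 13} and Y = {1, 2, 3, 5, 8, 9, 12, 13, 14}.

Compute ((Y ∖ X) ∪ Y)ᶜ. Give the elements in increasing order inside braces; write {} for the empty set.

{4, 6, 7, 10, 11}

Y ∖ X = {1, 2, 9, 14}
(Y ∖ X) ∪ Y = {1, 2, 3, 5, 8, 9, 12, 13, 14}
((Y ∖ X) ∪ Y)ᶜ = {4, 6, 7, 10, 11}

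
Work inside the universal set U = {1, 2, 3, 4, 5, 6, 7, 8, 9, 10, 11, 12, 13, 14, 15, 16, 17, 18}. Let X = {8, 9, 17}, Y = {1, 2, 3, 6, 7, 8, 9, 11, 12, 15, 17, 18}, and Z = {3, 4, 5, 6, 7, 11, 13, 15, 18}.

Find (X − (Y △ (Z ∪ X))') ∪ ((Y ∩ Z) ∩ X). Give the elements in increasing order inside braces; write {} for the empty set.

{}

Z ∪ X = {3, 4, 5, 6, 7, 8, 9, 11, 13, 15, 17, 18}
Y △ (Z ∪ X) = {1, 2, 4, 5, 12, 13}
(Y △ (Z ∪ X))' = {3, 6, 7, 8, 9, 10, 11, 14, 15, 16, 17, 18}
X − (Y △ (Z ∪ X))' = {}
Y ∩ Z = {3, 6, 7, 11, 15, 18}
(Y ∩ Z) ∩ X = {}
(X − (Y △ (Z ∪ X))') ∪ ((Y ∩ Z) ∩ X) = {}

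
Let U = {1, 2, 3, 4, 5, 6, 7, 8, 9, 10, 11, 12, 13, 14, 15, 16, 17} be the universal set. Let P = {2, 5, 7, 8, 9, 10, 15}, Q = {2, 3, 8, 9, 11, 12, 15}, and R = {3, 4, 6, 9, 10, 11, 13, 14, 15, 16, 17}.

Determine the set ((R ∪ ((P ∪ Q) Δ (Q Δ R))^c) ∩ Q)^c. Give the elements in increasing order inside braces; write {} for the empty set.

{1, 4, 5, 6, 7, 10, 13, 14, 16, 17}

P ∪ Q = {2, 3, 5, 7, 8, 9, 10, 11, 12, 15}
Q Δ R = {2, 4, 6, 8, 10, 12, 13, 14, 16, 17}
(P ∪ Q) Δ (Q Δ R) = {3, 4, 5, 6, 7, 9, 11, 13, 14, 15, 16, 17}
((P ∪ Q) Δ (Q Δ R))^c = {1, 2, 8, 10, 12}
R ∪ ((P ∪ Q) Δ (Q Δ R))^c = {1, 2, 3, 4, 6, 8, 9, 10, 11, 12, 13, 14, 15, 16, 17}
(R ∪ ((P ∪ Q) Δ (Q Δ R))^c) ∩ Q = {2, 3, 8, 9, 11, 12, 15}
((R ∪ ((P ∪ Q) Δ (Q Δ R))^c) ∩ Q)^c = {1, 4, 5, 6, 7, 10, 13, 14, 16, 17}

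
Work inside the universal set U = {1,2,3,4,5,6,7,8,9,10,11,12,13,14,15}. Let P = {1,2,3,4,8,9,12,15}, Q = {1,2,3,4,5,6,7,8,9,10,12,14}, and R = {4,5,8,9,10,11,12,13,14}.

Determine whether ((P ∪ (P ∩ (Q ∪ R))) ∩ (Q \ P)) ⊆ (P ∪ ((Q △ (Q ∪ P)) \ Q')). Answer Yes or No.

Q ∪ R = {1,2,3,4,5,6,7,8,9,10,11,12,13,14}
P ∩ (Q ∪ R) = {1,2,3,4,8,9,12}
P ∪ (P ∩ (Q ∪ R)) = {1,2,3,4,8,9,12,15}
Q \ P = {5,6,7,10,14}
(P ∪ (P ∩ (Q ∪ R))) ∩ (Q \ P) = {}
Q ∪ P = {1,2,3,4,5,6,7,8,9,10,12,14,15}
Q △ (Q ∪ P) = {15}
Q' = {11,13,15}
(Q △ (Q ∪ P)) \ Q' = {}
P ∪ ((Q △ (Q ∪ P)) \ Q') = {1,2,3,4,8,9,12,15}
Every element of {} is in {1,2,3,4,8,9,12,15}, so (P ∪ (P ∩ (Q ∪ R))) ∩ (Q \ P) ⊆ P ∪ ((Q △ (Q ∪ P)) \ Q').

Yes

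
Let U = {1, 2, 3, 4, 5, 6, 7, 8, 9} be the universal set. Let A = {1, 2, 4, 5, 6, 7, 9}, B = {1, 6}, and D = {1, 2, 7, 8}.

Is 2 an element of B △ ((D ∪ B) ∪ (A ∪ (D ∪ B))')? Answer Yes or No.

Yes

2 ∈ D and 2 ∉ B, so 2 ∈ D ∪ B
2 ∈ D and 2 ∉ B, so 2 ∈ D ∪ B
2 ∈ A and 2 ∈ (D ∪ B), so 2 ∈ A ∪ (D ∪ B)
2 ∉ (A ∪ (D ∪ B))' since 2 ∈ (A ∪ (D ∪ B))
2 ∈ (D ∪ B) and 2 ∉ (A ∪ (D ∪ B))', so 2 ∈ (D ∪ B) ∪ (A ∪ (D ∪ B))'
2 ∉ B and 2 ∈ ((D ∪ B) ∪ (A ∪ (D ∪ B))'), so 2 ∈ B △ ((D ∪ B) ∪ (A ∪ (D ∪ B))')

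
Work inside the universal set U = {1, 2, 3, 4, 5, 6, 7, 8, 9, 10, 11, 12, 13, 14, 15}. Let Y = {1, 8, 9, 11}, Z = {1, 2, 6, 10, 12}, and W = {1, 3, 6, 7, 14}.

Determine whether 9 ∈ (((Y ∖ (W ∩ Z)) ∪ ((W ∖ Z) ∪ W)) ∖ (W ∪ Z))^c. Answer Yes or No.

No

9 ∉ W and 9 ∉ Z, so 9 ∉ W ∩ Z
9 ∈ Y and 9 ∉ (W ∩ Z), so 9 ∈ Y ∖ (W ∩ Z)
9 ∉ W and 9 ∉ Z, so 9 ∉ W ∖ Z
9 ∉ (W ∖ Z) and 9 ∉ W, so 9 ∉ (W ∖ Z) ∪ W
9 ∈ (Y ∖ (W ∩ Z)) and 9 ∉ ((W ∖ Z) ∪ W), so 9 ∈ (Y ∖ (W ∩ Z)) ∪ ((W ∖ Z) ∪ W)
9 ∉ W and 9 ∉ Z, so 9 ∉ W ∪ Z
9 ∈ ((Y ∖ (W ∩ Z)) ∪ ((W ∖ Z) ∪ W)) and 9 ∉ (W ∪ Z), so 9 ∈ ((Y ∖ (W ∩ Z)) ∪ ((W ∖ Z) ∪ W)) ∖ (W ∪ Z)
9 ∉ (((Y ∖ (W ∩ Z)) ∪ ((W ∖ Z) ∪ W)) ∖ (W ∪ Z))^c since 9 ∈ (((Y ∖ (W ∩ Z)) ∪ ((W ∖ Z) ∪ W)) ∖ (W ∪ Z))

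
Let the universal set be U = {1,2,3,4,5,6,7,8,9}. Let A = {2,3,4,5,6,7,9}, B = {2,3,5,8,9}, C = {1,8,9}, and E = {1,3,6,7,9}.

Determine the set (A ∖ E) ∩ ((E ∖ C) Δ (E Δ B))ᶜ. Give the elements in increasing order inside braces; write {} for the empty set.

{4}

A ∖ E = {2,4,5}
E ∖ C = {3,6,7}
E Δ B = {1,2,5,6,7,8}
(E ∖ C) Δ (E Δ B) = {1,2,3,5,8}
((E ∖ C) Δ (E Δ B))ᶜ = {4,6,7,9}
(A ∖ E) ∩ ((E ∖ C) Δ (E Δ B))ᶜ = {4}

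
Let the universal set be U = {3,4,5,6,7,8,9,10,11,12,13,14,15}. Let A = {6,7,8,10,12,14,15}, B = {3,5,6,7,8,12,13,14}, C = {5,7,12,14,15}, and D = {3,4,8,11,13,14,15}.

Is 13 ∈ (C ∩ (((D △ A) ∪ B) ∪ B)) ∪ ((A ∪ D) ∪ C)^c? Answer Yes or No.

No

13 ∈ D and 13 ∉ A, so 13 ∈ D △ A
13 ∈ (D △ A) and 13 ∈ B, so 13 ∈ (D △ A) ∪ B
13 ∈ ((D △ A) ∪ B) and 13 ∈ B, so 13 ∈ ((D △ A) ∪ B) ∪ B
13 ∉ C and 13 ∈ (((D △ A) ∪ B) ∪ B), so 13 ∉ C ∩ (((D △ A) ∪ B) ∪ B)
13 ∉ A and 13 ∈ D, so 13 ∈ A ∪ D
13 ∈ (A ∪ D) and 13 ∉ C, so 13 ∈ (A ∪ D) ∪ C
13 ∉ ((A ∪ D) ∪ C)^c since 13 ∈ ((A ∪ D) ∪ C)
13 ∉ (C ∩ (((D △ A) ∪ B) ∪ B)) and 13 ∉ ((A ∪ D) ∪ C)^c, so 13 ∉ (C ∩ (((D △ A) ∪ B) ∪ B)) ∪ ((A ∪ D) ∪ C)^c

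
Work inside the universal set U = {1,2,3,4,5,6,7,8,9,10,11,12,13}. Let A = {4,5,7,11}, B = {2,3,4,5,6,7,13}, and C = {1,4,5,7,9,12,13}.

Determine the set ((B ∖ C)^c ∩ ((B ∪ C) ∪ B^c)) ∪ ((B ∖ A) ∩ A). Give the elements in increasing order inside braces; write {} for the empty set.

B ∖ C = {2,3,6}
(B ∖ C)^c = {1,4,5,7,8,9,10,11,12,13}
B ∪ C = {1,2,3,4,5,6,7,9,12,13}
B^c = {1,8,9,10,11,12}
(B ∪ C) ∪ B^c = {1,2,3,4,5,6,7,8,9,10,11,12,13}
(B ∖ C)^c ∩ ((B ∪ C) ∪ B^c) = {1,4,5,7,8,9,10,11,12,13}
B ∖ A = {2,3,6,13}
(B ∖ A) ∩ A = {}
((B ∖ C)^c ∩ ((B ∪ C) ∪ B^c)) ∪ ((B ∖ A) ∩ A) = {1,4,5,7,8,9,10,11,12,13}

{1,4,5,7,8,9,10,11,12,13}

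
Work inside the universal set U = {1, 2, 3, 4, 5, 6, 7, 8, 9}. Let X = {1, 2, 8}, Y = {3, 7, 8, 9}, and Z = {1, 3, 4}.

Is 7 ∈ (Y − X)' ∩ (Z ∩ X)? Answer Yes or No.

7 ∈ Y and 7 ∉ X, so 7 ∈ Y − X
7 ∉ (Y − X)' since 7 ∈ (Y − X)
7 ∉ Z and 7 ∉ X, so 7 ∉ Z ∩ X
7 ∉ (Y − X)' and 7 ∉ (Z ∩ X), so 7 ∉ (Y − X)' ∩ (Z ∩ X)

No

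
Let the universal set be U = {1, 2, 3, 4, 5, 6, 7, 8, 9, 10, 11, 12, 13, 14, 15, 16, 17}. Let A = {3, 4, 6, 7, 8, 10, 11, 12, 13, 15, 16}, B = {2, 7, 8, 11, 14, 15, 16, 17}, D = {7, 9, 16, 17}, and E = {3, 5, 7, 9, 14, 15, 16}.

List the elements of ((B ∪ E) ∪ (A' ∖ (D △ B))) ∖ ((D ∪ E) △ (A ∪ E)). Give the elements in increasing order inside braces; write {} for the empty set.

{1, 2, 3, 5, 7, 9, 14, 15, 16}

B ∪ E = {2, 3, 5, 7, 8, 9, 11, 14, 15, 16, 17}
A' = {1, 2, 5, 9, 14, 17}
D △ B = {2, 8, 9, 11, 14, 15}
A' ∖ (D △ B) = {1, 5, 17}
(B ∪ E) ∪ (A' ∖ (D △ B)) = {1, 2, 3, 5, 7, 8, 9, 11, 14, 15, 16, 17}
D ∪ E = {3, 5, 7, 9, 14, 15, 16, 17}
A ∪ E = {3, 4, 5, 6, 7, 8, 9, 10, 11, 12, 13, 14, 15, 16}
(D ∪ E) △ (A ∪ E) = {4, 6, 8, 10, 11, 12, 13, 17}
((B ∪ E) ∪ (A' ∖ (D △ B))) ∖ ((D ∪ E) △ (A ∪ E)) = {1, 2, 3, 5, 7, 9, 14, 15, 16}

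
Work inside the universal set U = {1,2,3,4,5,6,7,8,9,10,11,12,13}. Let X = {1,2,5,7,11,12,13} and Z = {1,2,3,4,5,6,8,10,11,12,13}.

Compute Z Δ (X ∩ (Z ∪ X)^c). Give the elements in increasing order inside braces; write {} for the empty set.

{1,2,3,4,5,6,8,10,11,12,13}

Z ∪ X = {1,2,3,4,5,6,7,8,10,11,12,13}
(Z ∪ X)^c = {9}
X ∩ (Z ∪ X)^c = {}
Z Δ (X ∩ (Z ∪ X)^c) = {1,2,3,4,5,6,8,10,11,12,13}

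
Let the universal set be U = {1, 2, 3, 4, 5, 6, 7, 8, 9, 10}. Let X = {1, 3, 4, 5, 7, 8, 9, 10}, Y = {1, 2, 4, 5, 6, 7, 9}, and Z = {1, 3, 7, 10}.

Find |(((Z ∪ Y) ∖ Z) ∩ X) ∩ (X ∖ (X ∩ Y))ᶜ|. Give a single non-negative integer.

Z ∪ Y = {1, 2, 3, 4, 5, 6, 7, 9, 10}
(Z ∪ Y) ∖ Z = {2, 4, 5, 6, 9}
((Z ∪ Y) ∖ Z) ∩ X = {4, 5, 9}
X ∩ Y = {1, 4, 5, 7, 9}
X ∖ (X ∩ Y) = {3, 8, 10}
(X ∖ (X ∩ Y))ᶜ = {1, 2, 4, 5, 6, 7, 9}
(((Z ∪ Y) ∖ Z) ∩ X) ∩ (X ∖ (X ∩ Y))ᶜ = {4, 5, 9}
|(((Z ∪ Y) ∖ Z) ∩ X) ∩ (X ∖ (X ∩ Y))ᶜ| = 3

3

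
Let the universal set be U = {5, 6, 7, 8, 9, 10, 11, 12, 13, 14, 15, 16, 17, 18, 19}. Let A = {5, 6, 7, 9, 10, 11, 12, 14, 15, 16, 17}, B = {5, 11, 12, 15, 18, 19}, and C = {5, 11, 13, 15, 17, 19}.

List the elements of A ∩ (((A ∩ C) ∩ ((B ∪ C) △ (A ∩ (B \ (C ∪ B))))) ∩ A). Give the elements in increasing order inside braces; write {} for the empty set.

A ∩ C = {5, 11, 15, 17}
B ∪ C = {5, 11, 12, 13, 15, 17, 18, 19}
C ∪ B = {5, 11, 12, 13, 15, 17, 18, 19}
B \ (C ∪ B) = {}
A ∩ (B \ (C ∪ B)) = {}
(B ∪ C) △ (A ∩ (B \ (C ∪ B))) = {5, 11, 12, 13, 15, 17, 18, 19}
(A ∩ C) ∩ ((B ∪ C) △ (A ∩ (B \ (C ∪ B)))) = {5, 11, 15, 17}
((A ∩ C) ∩ ((B ∪ C) △ (A ∩ (B \ (C ∪ B))))) ∩ A = {5, 11, 15, 17}
A ∩ (((A ∩ C) ∩ ((B ∪ C) △ (A ∩ (B \ (C ∪ B))))) ∩ A) = {5, 11, 15, 17}

{5, 11, 15, 17}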